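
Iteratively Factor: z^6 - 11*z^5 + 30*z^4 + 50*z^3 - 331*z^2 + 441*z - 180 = (z - 1)*(z^5 - 10*z^4 + 20*z^3 + 70*z^2 - 261*z + 180) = (z - 4)*(z - 1)*(z^4 - 6*z^3 - 4*z^2 + 54*z - 45) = (z - 4)*(z - 1)*(z + 3)*(z^3 - 9*z^2 + 23*z - 15) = (z - 4)*(z - 1)^2*(z + 3)*(z^2 - 8*z + 15) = (z - 4)*(z - 3)*(z - 1)^2*(z + 3)*(z - 5)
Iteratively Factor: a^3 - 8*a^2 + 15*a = (a)*(a^2 - 8*a + 15) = a*(a - 5)*(a - 3)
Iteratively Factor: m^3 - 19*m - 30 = (m + 2)*(m^2 - 2*m - 15) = (m + 2)*(m + 3)*(m - 5)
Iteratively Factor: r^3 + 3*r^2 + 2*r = (r + 1)*(r^2 + 2*r) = r*(r + 1)*(r + 2)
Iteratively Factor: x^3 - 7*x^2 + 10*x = (x - 2)*(x^2 - 5*x) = x*(x - 2)*(x - 5)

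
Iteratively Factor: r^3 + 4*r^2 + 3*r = (r)*(r^2 + 4*r + 3) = r*(r + 1)*(r + 3)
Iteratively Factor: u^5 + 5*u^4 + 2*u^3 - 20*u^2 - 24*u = (u + 3)*(u^4 + 2*u^3 - 4*u^2 - 8*u) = u*(u + 3)*(u^3 + 2*u^2 - 4*u - 8) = u*(u - 2)*(u + 3)*(u^2 + 4*u + 4) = u*(u - 2)*(u + 2)*(u + 3)*(u + 2)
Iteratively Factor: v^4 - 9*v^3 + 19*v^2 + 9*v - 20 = (v - 5)*(v^3 - 4*v^2 - v + 4) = (v - 5)*(v - 4)*(v^2 - 1) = (v - 5)*(v - 4)*(v + 1)*(v - 1)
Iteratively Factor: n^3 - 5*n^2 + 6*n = (n - 2)*(n^2 - 3*n) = n*(n - 2)*(n - 3)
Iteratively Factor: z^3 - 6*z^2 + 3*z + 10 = (z - 2)*(z^2 - 4*z - 5) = (z - 2)*(z + 1)*(z - 5)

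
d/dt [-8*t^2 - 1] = -16*t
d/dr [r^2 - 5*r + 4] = 2*r - 5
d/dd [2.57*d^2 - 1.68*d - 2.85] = 5.14*d - 1.68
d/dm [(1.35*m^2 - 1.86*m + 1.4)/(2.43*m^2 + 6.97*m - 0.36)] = (13.9293*m^2 - 7.776*m - 9.0884)/(5.9049*m^4 + 33.8742*m^3 + 46.8313*m^2 - 5.0184*m + 0.1296)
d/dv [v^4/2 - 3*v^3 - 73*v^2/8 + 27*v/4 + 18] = 2*v^3 - 9*v^2 - 73*v/4 + 27/4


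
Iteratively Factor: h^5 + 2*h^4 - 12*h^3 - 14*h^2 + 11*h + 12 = (h + 4)*(h^4 - 2*h^3 - 4*h^2 + 2*h + 3) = (h + 1)*(h + 4)*(h^3 - 3*h^2 - h + 3) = (h + 1)^2*(h + 4)*(h^2 - 4*h + 3) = (h - 1)*(h + 1)^2*(h + 4)*(h - 3)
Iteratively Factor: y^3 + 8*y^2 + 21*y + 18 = (y + 3)*(y^2 + 5*y + 6) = (y + 3)^2*(y + 2)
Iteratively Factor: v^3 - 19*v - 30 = (v - 5)*(v^2 + 5*v + 6) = (v - 5)*(v + 2)*(v + 3)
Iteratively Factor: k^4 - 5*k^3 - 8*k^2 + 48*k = (k)*(k^3 - 5*k^2 - 8*k + 48) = k*(k - 4)*(k^2 - k - 12) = k*(k - 4)*(k + 3)*(k - 4)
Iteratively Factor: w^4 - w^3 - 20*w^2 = (w + 4)*(w^3 - 5*w^2) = w*(w + 4)*(w^2 - 5*w) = w^2*(w + 4)*(w - 5)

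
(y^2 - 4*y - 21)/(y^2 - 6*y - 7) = (y + 3)/(y + 1)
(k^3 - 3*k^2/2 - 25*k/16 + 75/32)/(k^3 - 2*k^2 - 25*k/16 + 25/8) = (k - 3/2)/(k - 2)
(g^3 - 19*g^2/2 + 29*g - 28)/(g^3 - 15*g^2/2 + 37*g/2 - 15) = (2*g^2 - 15*g + 28)/(2*g^2 - 11*g + 15)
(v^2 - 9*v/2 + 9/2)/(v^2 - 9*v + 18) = (v - 3/2)/(v - 6)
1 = 1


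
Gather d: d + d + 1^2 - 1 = 2*d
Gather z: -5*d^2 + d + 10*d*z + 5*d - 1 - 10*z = -5*d^2 + 6*d + z*(10*d - 10) - 1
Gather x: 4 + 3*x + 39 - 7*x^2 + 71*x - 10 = -7*x^2 + 74*x + 33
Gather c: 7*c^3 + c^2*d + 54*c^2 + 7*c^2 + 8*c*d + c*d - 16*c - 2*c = 7*c^3 + c^2*(d + 61) + c*(9*d - 18)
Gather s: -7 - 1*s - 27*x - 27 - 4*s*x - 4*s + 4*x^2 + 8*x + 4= s*(-4*x - 5) + 4*x^2 - 19*x - 30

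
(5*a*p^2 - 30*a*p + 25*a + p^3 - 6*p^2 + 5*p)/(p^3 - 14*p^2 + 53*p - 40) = (5*a + p)/(p - 8)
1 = 1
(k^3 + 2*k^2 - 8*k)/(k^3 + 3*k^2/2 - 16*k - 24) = 2*k*(k - 2)/(2*k^2 - 5*k - 12)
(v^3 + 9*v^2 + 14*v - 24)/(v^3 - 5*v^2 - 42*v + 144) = (v^2 + 3*v - 4)/(v^2 - 11*v + 24)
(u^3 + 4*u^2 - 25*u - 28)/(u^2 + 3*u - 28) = u + 1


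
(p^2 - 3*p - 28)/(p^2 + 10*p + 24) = (p - 7)/(p + 6)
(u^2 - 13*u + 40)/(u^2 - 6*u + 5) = (u - 8)/(u - 1)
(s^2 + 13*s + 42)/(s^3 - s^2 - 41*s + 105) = (s + 6)/(s^2 - 8*s + 15)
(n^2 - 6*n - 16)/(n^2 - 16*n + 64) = (n + 2)/(n - 8)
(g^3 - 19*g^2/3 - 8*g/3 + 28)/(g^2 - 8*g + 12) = (3*g^2 - g - 14)/(3*(g - 2))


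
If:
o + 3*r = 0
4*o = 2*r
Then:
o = 0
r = 0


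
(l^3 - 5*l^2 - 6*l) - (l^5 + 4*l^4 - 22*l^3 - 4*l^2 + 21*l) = -l^5 - 4*l^4 + 23*l^3 - l^2 - 27*l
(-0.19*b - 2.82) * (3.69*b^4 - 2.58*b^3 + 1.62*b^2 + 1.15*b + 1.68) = -0.7011*b^5 - 9.9156*b^4 + 6.9678*b^3 - 4.7869*b^2 - 3.5622*b - 4.7376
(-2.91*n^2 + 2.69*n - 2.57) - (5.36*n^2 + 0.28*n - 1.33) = -8.27*n^2 + 2.41*n - 1.24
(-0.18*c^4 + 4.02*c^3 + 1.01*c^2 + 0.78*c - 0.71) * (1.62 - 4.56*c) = 0.8208*c^5 - 18.6228*c^4 + 1.9068*c^3 - 1.9206*c^2 + 4.5012*c - 1.1502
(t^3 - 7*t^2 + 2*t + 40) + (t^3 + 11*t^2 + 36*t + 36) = 2*t^3 + 4*t^2 + 38*t + 76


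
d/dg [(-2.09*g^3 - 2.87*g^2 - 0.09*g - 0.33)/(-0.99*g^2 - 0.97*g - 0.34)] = (2.0691*g^4 + 4.0546*g^3 + 4.8266*g^2 + 1.2982*g - 0.2895)/(0.9801*g^4 + 1.9206*g^3 + 1.6141*g^2 + 0.6596*g + 0.1156)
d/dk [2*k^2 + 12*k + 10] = 4*k + 12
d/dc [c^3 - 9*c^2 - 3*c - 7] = 3*c^2 - 18*c - 3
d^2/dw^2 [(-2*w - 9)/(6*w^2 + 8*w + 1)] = 4*(-8*(2*w + 9)*(3*w + 2)^2 + (18*w + 35)*(6*w^2 + 8*w + 1))/(6*w^2 + 8*w + 1)^3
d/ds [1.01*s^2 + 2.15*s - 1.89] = 2.02*s + 2.15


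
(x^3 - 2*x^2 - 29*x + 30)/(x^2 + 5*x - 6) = (x^2 - x - 30)/(x + 6)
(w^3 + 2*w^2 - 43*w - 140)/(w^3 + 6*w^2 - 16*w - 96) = (w^2 - 2*w - 35)/(w^2 + 2*w - 24)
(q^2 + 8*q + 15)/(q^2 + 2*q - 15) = (q + 3)/(q - 3)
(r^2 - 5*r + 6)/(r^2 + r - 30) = (r^2 - 5*r + 6)/(r^2 + r - 30)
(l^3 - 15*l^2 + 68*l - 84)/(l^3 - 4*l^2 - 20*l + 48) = (l - 7)/(l + 4)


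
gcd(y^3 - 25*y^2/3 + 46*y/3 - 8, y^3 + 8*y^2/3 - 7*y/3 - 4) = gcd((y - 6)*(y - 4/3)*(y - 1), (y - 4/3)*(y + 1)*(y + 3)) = y - 4/3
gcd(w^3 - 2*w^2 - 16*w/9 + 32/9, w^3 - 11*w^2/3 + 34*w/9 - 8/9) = w^2 - 10*w/3 + 8/3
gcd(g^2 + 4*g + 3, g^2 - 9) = g + 3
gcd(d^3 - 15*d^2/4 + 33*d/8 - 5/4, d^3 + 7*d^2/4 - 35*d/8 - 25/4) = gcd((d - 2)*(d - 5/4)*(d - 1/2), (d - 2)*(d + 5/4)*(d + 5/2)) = d - 2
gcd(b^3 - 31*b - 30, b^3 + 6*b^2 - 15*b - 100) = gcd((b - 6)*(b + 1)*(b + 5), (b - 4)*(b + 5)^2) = b + 5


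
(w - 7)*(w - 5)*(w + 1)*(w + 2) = w^4 - 9*w^3 + w^2 + 81*w + 70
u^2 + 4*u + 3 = (u + 1)*(u + 3)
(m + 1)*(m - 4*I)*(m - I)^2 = m^4 + m^3 - 6*I*m^3 - 9*m^2 - 6*I*m^2 - 9*m + 4*I*m + 4*I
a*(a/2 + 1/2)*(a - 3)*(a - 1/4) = a^4/2 - 9*a^3/8 - 5*a^2/4 + 3*a/8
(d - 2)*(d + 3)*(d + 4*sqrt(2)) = d^3 + d^2 + 4*sqrt(2)*d^2 - 6*d + 4*sqrt(2)*d - 24*sqrt(2)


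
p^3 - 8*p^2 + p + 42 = (p - 7)*(p - 3)*(p + 2)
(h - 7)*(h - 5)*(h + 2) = h^3 - 10*h^2 + 11*h + 70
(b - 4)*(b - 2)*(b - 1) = b^3 - 7*b^2 + 14*b - 8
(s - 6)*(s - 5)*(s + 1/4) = s^3 - 43*s^2/4 + 109*s/4 + 15/2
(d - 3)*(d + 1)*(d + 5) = d^3 + 3*d^2 - 13*d - 15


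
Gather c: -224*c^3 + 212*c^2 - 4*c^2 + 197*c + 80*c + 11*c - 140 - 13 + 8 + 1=-224*c^3 + 208*c^2 + 288*c - 144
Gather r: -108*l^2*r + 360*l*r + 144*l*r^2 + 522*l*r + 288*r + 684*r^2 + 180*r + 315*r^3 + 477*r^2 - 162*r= 315*r^3 + r^2*(144*l + 1161) + r*(-108*l^2 + 882*l + 306)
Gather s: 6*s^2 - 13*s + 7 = 6*s^2 - 13*s + 7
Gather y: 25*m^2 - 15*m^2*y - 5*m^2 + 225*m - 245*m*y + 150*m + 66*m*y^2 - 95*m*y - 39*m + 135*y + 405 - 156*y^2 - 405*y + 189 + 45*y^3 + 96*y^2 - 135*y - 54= 20*m^2 + 336*m + 45*y^3 + y^2*(66*m - 60) + y*(-15*m^2 - 340*m - 405) + 540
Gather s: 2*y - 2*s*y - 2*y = -2*s*y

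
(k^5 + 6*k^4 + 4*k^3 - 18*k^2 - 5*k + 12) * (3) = 3*k^5 + 18*k^4 + 12*k^3 - 54*k^2 - 15*k + 36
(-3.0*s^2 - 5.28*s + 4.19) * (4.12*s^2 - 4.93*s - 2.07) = -12.36*s^4 - 6.9636*s^3 + 49.5032*s^2 - 9.7271*s - 8.6733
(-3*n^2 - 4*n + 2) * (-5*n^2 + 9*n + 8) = 15*n^4 - 7*n^3 - 70*n^2 - 14*n + 16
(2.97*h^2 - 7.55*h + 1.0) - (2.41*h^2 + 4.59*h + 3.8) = 0.56*h^2 - 12.14*h - 2.8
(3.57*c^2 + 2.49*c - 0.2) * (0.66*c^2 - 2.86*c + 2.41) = 2.3562*c^4 - 8.5668*c^3 + 1.3503*c^2 + 6.5729*c - 0.482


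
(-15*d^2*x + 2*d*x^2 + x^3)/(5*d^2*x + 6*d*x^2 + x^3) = (-3*d + x)/(d + x)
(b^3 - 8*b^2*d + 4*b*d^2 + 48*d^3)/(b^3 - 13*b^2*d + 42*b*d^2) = (b^2 - 2*b*d - 8*d^2)/(b*(b - 7*d))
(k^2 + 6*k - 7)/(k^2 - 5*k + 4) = (k + 7)/(k - 4)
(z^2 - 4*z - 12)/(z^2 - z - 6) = (z - 6)/(z - 3)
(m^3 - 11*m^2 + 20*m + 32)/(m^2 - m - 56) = (m^2 - 3*m - 4)/(m + 7)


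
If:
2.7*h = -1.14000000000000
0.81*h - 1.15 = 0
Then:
No Solution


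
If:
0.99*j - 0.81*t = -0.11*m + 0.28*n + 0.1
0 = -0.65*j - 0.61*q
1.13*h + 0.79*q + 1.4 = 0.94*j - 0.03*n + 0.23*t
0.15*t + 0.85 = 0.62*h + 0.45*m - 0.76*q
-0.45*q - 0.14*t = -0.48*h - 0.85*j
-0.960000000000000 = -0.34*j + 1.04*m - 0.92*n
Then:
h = -1.03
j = 0.29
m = 2.53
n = 3.80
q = -0.31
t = -0.73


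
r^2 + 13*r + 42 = (r + 6)*(r + 7)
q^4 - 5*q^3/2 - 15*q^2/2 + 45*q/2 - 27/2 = (q - 3)*(q - 3/2)*(q - 1)*(q + 3)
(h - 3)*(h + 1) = h^2 - 2*h - 3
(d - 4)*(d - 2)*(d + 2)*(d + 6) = d^4 + 2*d^3 - 28*d^2 - 8*d + 96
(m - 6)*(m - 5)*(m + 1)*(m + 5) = m^4 - 5*m^3 - 31*m^2 + 125*m + 150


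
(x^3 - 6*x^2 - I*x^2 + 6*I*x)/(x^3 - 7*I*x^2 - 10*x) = (-x^2 + 6*x + I*x - 6*I)/(-x^2 + 7*I*x + 10)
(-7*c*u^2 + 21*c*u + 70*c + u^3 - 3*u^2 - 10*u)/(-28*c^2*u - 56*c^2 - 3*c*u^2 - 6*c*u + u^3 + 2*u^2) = (u - 5)/(4*c + u)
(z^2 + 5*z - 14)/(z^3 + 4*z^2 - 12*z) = (z + 7)/(z*(z + 6))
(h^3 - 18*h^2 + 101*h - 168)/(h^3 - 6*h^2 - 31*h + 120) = (h - 7)/(h + 5)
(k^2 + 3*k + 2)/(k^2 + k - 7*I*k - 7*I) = (k + 2)/(k - 7*I)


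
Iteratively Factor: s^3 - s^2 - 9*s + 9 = (s - 3)*(s^2 + 2*s - 3) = (s - 3)*(s + 3)*(s - 1)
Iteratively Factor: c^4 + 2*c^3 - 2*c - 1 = (c + 1)*(c^3 + c^2 - c - 1) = (c + 1)^2*(c^2 - 1) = (c - 1)*(c + 1)^2*(c + 1)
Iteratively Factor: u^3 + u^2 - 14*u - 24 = (u + 2)*(u^2 - u - 12) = (u + 2)*(u + 3)*(u - 4)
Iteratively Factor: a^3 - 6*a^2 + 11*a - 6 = (a - 1)*(a^2 - 5*a + 6) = (a - 2)*(a - 1)*(a - 3)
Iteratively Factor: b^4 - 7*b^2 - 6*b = (b - 3)*(b^3 + 3*b^2 + 2*b) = (b - 3)*(b + 1)*(b^2 + 2*b) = (b - 3)*(b + 1)*(b + 2)*(b)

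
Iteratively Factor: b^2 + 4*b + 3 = (b + 3)*(b + 1)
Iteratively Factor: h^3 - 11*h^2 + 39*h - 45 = (h - 3)*(h^2 - 8*h + 15) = (h - 5)*(h - 3)*(h - 3)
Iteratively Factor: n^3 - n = (n)*(n^2 - 1) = n*(n + 1)*(n - 1)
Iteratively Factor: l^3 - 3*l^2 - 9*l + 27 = (l + 3)*(l^2 - 6*l + 9) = (l - 3)*(l + 3)*(l - 3)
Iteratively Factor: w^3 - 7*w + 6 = (w - 1)*(w^2 + w - 6) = (w - 2)*(w - 1)*(w + 3)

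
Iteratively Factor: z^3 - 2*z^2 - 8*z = (z)*(z^2 - 2*z - 8) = z*(z + 2)*(z - 4)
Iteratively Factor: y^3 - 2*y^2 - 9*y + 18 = (y - 2)*(y^2 - 9) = (y - 3)*(y - 2)*(y + 3)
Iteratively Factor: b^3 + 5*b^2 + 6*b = (b + 2)*(b^2 + 3*b) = b*(b + 2)*(b + 3)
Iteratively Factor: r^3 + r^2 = (r)*(r^2 + r) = r*(r + 1)*(r)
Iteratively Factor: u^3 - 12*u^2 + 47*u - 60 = (u - 5)*(u^2 - 7*u + 12) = (u - 5)*(u - 3)*(u - 4)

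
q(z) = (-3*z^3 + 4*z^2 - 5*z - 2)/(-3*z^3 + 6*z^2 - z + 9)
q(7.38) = 1.17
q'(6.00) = -0.08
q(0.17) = -0.31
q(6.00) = 1.25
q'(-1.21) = -0.41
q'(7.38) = -0.04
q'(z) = (-9*z^2 + 8*z - 5)/(-3*z^3 + 6*z^2 - z + 9) + (9*z^2 - 12*z + 1)*(-3*z^3 + 4*z^2 - 5*z - 2)/(-3*z^3 + 6*z^2 - z + 9)^2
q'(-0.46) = -0.86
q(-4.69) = 0.92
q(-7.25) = 0.94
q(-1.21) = 0.63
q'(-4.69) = -0.01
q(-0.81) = 0.41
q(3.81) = 1.75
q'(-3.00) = -0.04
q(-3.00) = 0.88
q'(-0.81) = -0.69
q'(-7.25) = -0.01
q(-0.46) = 0.13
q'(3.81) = -0.61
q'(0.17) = -0.41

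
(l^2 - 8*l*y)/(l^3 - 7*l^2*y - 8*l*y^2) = 1/(l + y)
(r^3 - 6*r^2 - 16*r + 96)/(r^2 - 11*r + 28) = (r^2 - 2*r - 24)/(r - 7)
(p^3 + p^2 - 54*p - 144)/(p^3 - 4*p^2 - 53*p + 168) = (p^2 + 9*p + 18)/(p^2 + 4*p - 21)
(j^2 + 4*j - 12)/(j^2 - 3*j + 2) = (j + 6)/(j - 1)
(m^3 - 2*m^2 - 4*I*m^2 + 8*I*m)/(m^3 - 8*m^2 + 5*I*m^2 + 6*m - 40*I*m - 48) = (m^3 + m^2*(-2 - 4*I) + 8*I*m)/(m^3 + m^2*(-8 + 5*I) + m*(6 - 40*I) - 48)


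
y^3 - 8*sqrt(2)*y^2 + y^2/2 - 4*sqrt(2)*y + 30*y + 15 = (y + 1/2)*(y - 5*sqrt(2))*(y - 3*sqrt(2))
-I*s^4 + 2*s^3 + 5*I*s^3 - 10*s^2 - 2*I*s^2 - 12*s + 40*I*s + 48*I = (s - 6)*(s - 2*I)*(s + 4*I)*(-I*s - I)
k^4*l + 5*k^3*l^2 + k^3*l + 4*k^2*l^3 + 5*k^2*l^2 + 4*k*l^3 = k*(k + l)*(k + 4*l)*(k*l + l)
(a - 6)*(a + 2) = a^2 - 4*a - 12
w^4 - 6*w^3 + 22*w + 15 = (w - 5)*(w - 3)*(w + 1)^2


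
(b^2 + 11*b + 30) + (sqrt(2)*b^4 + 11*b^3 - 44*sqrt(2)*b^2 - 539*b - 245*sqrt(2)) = sqrt(2)*b^4 + 11*b^3 - 44*sqrt(2)*b^2 + b^2 - 528*b - 245*sqrt(2) + 30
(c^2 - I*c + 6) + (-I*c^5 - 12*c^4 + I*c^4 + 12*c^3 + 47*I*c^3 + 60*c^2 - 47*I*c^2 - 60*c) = -I*c^5 - 12*c^4 + I*c^4 + 12*c^3 + 47*I*c^3 + 61*c^2 - 47*I*c^2 - 60*c - I*c + 6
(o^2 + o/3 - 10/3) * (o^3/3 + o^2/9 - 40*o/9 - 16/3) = o^5/3 + 2*o^4/9 - 149*o^3/27 - 194*o^2/27 + 352*o/27 + 160/9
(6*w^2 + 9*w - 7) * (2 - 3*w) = -18*w^3 - 15*w^2 + 39*w - 14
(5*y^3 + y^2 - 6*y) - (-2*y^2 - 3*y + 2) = 5*y^3 + 3*y^2 - 3*y - 2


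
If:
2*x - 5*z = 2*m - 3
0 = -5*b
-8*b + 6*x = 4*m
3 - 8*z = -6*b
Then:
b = 0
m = 27/16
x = 9/8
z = 3/8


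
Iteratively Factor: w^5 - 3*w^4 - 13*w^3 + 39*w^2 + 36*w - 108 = (w + 3)*(w^4 - 6*w^3 + 5*w^2 + 24*w - 36) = (w - 3)*(w + 3)*(w^3 - 3*w^2 - 4*w + 12) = (w - 3)*(w + 2)*(w + 3)*(w^2 - 5*w + 6) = (w - 3)^2*(w + 2)*(w + 3)*(w - 2)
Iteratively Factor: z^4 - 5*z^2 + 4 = (z - 2)*(z^3 + 2*z^2 - z - 2) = (z - 2)*(z - 1)*(z^2 + 3*z + 2) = (z - 2)*(z - 1)*(z + 1)*(z + 2)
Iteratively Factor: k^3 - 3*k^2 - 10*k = (k + 2)*(k^2 - 5*k) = (k - 5)*(k + 2)*(k)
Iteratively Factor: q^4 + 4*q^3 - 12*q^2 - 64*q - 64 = (q - 4)*(q^3 + 8*q^2 + 20*q + 16) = (q - 4)*(q + 4)*(q^2 + 4*q + 4) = (q - 4)*(q + 2)*(q + 4)*(q + 2)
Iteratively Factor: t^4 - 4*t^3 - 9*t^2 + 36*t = (t - 3)*(t^3 - t^2 - 12*t) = t*(t - 3)*(t^2 - t - 12) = t*(t - 4)*(t - 3)*(t + 3)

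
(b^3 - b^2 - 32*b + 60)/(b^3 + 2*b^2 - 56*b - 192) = (b^2 - 7*b + 10)/(b^2 - 4*b - 32)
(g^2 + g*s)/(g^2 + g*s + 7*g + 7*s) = g/(g + 7)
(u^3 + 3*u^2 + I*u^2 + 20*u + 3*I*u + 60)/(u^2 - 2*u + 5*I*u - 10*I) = (u^2 + u*(3 - 4*I) - 12*I)/(u - 2)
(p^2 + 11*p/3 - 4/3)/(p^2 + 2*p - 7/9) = 3*(p + 4)/(3*p + 7)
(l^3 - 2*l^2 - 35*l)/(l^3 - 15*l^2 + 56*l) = (l + 5)/(l - 8)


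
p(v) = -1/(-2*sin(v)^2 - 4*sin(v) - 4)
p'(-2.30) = 0.15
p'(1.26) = -0.03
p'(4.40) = 0.01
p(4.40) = 0.50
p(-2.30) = 0.47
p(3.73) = 0.42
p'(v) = -(4*sin(v)*cos(v) + 4*cos(v))/(-2*sin(v)^2 - 4*sin(v) - 4)^2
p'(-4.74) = -0.00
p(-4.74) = 0.10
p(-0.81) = 0.46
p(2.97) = 0.21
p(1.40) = 0.10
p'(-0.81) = -0.16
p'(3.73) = 0.26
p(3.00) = 0.22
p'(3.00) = 0.21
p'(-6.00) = -0.18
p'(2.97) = 0.21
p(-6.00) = 0.19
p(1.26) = 0.10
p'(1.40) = -0.01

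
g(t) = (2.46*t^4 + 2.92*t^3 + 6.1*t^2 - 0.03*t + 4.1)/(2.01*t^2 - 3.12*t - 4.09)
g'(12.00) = 32.47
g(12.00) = 229.67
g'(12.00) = 32.47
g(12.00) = 229.67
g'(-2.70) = -3.85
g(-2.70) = 6.42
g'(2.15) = -386.04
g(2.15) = -75.54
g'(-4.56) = -8.23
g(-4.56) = 17.67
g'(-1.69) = -0.53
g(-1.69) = 3.98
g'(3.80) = 0.11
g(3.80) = 58.51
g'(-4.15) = -7.27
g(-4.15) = 14.50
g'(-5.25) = -9.86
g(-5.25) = 23.91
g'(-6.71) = -13.33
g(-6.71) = 40.84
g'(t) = (3.12 - 4.02*t)*(2.46*t^4 + 2.92*t^3 + 6.1*t^2 - 0.03*t + 4.1)/(2.01*t^2 - 3.12*t - 4.09)^2 + (9.84*t^3 + 8.76*t^2 + 12.2*t - 0.03)/(2.01*t^2 - 3.12*t - 4.09)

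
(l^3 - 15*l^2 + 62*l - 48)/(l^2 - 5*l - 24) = (l^2 - 7*l + 6)/(l + 3)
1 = 1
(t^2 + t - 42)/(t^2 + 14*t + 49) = (t - 6)/(t + 7)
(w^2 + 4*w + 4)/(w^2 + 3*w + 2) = (w + 2)/(w + 1)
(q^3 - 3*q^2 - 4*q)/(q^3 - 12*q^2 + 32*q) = (q + 1)/(q - 8)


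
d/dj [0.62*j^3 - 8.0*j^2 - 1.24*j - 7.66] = 1.86*j^2 - 16.0*j - 1.24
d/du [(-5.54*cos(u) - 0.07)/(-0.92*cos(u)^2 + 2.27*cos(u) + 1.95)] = (5.0968*cos(u)^2 + 0.1288*cos(u) + 10.6441)*sin(u)/(0.8464*cos(u)^4 - 4.1768*cos(u)^3 + 1.5649*cos(u)^2 + 8.853*cos(u) + 3.8025)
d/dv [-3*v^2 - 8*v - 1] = -6*v - 8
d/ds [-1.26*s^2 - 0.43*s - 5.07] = -2.52*s - 0.43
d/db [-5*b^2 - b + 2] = -10*b - 1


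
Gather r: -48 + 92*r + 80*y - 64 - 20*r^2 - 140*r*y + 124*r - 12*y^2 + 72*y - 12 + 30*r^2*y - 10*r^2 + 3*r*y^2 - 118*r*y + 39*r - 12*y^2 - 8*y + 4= r^2*(30*y - 30) + r*(3*y^2 - 258*y + 255) - 24*y^2 + 144*y - 120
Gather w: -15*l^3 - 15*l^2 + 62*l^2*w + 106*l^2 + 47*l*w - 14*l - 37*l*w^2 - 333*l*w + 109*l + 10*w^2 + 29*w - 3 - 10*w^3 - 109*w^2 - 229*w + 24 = -15*l^3 + 91*l^2 + 95*l - 10*w^3 + w^2*(-37*l - 99) + w*(62*l^2 - 286*l - 200) + 21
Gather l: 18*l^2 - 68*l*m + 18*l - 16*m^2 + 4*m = 18*l^2 + l*(18 - 68*m) - 16*m^2 + 4*m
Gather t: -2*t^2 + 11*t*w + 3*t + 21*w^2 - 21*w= -2*t^2 + t*(11*w + 3) + 21*w^2 - 21*w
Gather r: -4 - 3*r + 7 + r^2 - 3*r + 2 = r^2 - 6*r + 5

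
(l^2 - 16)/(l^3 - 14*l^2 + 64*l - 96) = (l + 4)/(l^2 - 10*l + 24)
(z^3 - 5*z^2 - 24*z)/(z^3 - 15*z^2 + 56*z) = (z + 3)/(z - 7)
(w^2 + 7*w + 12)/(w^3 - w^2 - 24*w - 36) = (w + 4)/(w^2 - 4*w - 12)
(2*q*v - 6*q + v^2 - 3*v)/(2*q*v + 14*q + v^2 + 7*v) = (v - 3)/(v + 7)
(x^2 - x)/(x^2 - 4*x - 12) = x*(1 - x)/(-x^2 + 4*x + 12)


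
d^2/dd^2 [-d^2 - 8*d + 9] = -2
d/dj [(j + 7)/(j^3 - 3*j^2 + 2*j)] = (j*(j^2 - 3*j + 2) - (j + 7)*(3*j^2 - 6*j + 2))/(j^2*(j^2 - 3*j + 2)^2)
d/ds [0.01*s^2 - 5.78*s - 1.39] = 0.02*s - 5.78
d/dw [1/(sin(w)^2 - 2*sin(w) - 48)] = 2*(1 - sin(w))*cos(w)/((sin(w) - 8)^2*(sin(w) + 6)^2)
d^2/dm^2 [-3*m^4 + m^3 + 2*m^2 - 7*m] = -36*m^2 + 6*m + 4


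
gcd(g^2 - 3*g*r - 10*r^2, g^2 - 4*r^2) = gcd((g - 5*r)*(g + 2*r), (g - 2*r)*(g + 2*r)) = g + 2*r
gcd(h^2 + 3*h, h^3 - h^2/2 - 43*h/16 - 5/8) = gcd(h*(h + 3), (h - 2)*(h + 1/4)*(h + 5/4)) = 1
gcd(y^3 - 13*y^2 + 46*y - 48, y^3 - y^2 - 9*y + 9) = y - 3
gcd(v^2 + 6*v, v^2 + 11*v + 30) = v + 6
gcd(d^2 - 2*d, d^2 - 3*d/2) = d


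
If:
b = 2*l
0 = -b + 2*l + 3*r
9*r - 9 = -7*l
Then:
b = 18/7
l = 9/7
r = 0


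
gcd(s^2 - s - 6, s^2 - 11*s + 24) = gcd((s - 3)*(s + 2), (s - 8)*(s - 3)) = s - 3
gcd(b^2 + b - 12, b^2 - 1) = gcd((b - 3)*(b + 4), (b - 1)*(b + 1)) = 1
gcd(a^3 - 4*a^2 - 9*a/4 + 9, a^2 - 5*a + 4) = a - 4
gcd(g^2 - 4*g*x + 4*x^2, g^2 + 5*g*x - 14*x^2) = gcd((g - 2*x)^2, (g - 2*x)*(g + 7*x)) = -g + 2*x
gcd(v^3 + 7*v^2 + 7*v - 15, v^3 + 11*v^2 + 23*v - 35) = v^2 + 4*v - 5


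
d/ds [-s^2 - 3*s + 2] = -2*s - 3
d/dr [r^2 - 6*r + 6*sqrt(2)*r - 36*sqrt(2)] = 2*r - 6 + 6*sqrt(2)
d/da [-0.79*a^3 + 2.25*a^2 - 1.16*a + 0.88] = -2.37*a^2 + 4.5*a - 1.16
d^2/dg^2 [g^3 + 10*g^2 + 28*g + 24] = 6*g + 20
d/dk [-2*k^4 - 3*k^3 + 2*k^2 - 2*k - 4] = -8*k^3 - 9*k^2 + 4*k - 2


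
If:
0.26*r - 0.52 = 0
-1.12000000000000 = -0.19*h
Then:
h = 5.89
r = 2.00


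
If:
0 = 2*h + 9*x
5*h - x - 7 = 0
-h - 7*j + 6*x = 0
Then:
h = 63/47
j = -21/47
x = -14/47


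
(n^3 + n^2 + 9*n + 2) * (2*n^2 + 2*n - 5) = 2*n^5 + 4*n^4 + 15*n^3 + 17*n^2 - 41*n - 10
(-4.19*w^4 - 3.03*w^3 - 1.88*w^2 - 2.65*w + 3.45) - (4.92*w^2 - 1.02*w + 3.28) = -4.19*w^4 - 3.03*w^3 - 6.8*w^2 - 1.63*w + 0.17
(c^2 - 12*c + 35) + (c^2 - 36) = 2*c^2 - 12*c - 1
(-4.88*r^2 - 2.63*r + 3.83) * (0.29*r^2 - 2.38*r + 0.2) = -1.4152*r^4 + 10.8517*r^3 + 6.3941*r^2 - 9.6414*r + 0.766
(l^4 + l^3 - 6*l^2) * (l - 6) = l^5 - 5*l^4 - 12*l^3 + 36*l^2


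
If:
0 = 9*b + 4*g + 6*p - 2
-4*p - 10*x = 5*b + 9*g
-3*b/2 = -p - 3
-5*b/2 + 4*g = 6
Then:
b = 28/41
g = 79/41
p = -81/41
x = -527/410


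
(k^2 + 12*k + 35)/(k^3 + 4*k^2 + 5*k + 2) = (k^2 + 12*k + 35)/(k^3 + 4*k^2 + 5*k + 2)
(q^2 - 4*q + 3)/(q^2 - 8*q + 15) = (q - 1)/(q - 5)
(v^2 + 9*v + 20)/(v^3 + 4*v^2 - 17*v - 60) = (v + 4)/(v^2 - v - 12)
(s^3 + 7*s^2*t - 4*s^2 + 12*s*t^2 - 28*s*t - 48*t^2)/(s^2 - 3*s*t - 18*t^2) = (s^2 + 4*s*t - 4*s - 16*t)/(s - 6*t)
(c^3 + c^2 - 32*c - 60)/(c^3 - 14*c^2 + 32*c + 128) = (c^2 - c - 30)/(c^2 - 16*c + 64)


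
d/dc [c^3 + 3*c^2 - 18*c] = 3*c^2 + 6*c - 18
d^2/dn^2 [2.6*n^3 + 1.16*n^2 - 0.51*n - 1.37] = 15.6*n + 2.32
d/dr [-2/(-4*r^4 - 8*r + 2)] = 4*(-2*r^3 - 1)/(2*r^4 + 4*r - 1)^2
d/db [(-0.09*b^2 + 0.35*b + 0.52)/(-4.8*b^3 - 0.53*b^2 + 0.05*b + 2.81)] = (-0.432*b^4 + 3.36*b^3 + 7.669*b^2 + 0.0454000000000001*b + 0.9575)/(23.04*b^6 + 5.088*b^5 - 0.1991*b^4 - 27.029*b^3 - 2.9761*b^2 + 0.281*b + 7.8961)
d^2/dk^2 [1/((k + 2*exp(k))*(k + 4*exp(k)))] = 2*(-2*(k + 2*exp(k))^2*(k + 4*exp(k))*exp(k) + (k + 2*exp(k))^2*(4*exp(k) + 1)^2 - (k + 2*exp(k))*(k + 4*exp(k))^2*exp(k) + (k + 2*exp(k))*(k + 4*exp(k))*(2*exp(k) + 1)*(4*exp(k) + 1) + (k + 4*exp(k))^2*(2*exp(k) + 1)^2)/((k + 2*exp(k))^3*(k + 4*exp(k))^3)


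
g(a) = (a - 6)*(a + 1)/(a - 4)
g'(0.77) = 1.96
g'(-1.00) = 1.40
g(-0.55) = 0.65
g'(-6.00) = 1.10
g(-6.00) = -6.00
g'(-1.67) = 1.31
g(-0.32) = 0.99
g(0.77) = 2.87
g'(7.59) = 1.78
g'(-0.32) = 1.54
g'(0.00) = 1.62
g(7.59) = 3.80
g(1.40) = 4.25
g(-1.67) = -0.91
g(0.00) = 1.50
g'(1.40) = 2.48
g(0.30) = 2.00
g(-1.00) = 0.00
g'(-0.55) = 1.48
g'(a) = (a - 6)/(a - 4) - (a - 6)*(a + 1)/(a - 4)^2 + (a + 1)/(a - 4)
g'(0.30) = 1.73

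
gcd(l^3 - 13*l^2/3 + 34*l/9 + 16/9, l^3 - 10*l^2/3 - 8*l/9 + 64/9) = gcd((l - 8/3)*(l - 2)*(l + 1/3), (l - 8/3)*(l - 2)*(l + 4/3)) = l^2 - 14*l/3 + 16/3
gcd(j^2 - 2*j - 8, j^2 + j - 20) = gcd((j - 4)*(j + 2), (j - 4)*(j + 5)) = j - 4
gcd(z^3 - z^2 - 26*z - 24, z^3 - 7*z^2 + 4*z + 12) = z^2 - 5*z - 6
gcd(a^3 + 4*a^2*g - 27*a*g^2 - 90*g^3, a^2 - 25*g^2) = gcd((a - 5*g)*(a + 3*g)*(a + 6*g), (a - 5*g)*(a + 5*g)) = a - 5*g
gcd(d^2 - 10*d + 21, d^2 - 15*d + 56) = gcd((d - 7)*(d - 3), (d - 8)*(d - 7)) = d - 7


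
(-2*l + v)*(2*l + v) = -4*l^2 + v^2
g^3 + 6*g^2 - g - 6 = (g - 1)*(g + 1)*(g + 6)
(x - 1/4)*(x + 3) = x^2 + 11*x/4 - 3/4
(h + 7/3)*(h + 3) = h^2 + 16*h/3 + 7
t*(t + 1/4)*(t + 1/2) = t^3 + 3*t^2/4 + t/8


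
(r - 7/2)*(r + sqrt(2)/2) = r^2 - 7*r/2 + sqrt(2)*r/2 - 7*sqrt(2)/4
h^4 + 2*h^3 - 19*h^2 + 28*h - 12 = (h - 2)*(h - 1)^2*(h + 6)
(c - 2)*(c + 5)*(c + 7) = c^3 + 10*c^2 + 11*c - 70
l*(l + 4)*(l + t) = l^3 + l^2*t + 4*l^2 + 4*l*t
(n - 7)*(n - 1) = n^2 - 8*n + 7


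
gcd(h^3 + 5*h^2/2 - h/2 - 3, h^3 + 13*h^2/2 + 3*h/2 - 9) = h^2 + h/2 - 3/2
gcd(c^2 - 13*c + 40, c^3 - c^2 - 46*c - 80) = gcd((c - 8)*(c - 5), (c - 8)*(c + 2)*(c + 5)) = c - 8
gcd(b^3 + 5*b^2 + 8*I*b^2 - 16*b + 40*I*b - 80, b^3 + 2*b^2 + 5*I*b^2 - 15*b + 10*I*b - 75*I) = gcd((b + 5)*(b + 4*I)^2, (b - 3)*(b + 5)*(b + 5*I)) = b + 5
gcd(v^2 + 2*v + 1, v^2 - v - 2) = v + 1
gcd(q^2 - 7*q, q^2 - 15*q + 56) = q - 7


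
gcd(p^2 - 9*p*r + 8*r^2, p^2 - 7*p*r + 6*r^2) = p - r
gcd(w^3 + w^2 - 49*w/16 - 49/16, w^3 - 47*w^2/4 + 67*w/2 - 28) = w - 7/4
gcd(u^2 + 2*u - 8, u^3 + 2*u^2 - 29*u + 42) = u - 2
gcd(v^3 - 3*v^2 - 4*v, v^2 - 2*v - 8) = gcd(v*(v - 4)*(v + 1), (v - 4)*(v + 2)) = v - 4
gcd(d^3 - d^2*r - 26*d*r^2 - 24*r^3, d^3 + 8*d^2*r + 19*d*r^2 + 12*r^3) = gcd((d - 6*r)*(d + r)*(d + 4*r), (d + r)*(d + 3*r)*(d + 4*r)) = d^2 + 5*d*r + 4*r^2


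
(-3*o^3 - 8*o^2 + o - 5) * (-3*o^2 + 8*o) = 9*o^5 - 67*o^3 + 23*o^2 - 40*o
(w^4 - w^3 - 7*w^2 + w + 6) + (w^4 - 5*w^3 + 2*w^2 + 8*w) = 2*w^4 - 6*w^3 - 5*w^2 + 9*w + 6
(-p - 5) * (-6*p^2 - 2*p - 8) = 6*p^3 + 32*p^2 + 18*p + 40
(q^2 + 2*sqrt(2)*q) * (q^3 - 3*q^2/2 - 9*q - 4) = q^5 - 3*q^4/2 + 2*sqrt(2)*q^4 - 9*q^3 - 3*sqrt(2)*q^3 - 18*sqrt(2)*q^2 - 4*q^2 - 8*sqrt(2)*q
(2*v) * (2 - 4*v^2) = -8*v^3 + 4*v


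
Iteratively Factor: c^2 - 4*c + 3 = (c - 1)*(c - 3)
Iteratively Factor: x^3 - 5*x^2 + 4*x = (x - 1)*(x^2 - 4*x) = x*(x - 1)*(x - 4)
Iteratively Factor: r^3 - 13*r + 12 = (r - 1)*(r^2 + r - 12) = (r - 1)*(r + 4)*(r - 3)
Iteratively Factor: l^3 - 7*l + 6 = (l - 2)*(l^2 + 2*l - 3) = (l - 2)*(l + 3)*(l - 1)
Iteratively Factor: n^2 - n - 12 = (n - 4)*(n + 3)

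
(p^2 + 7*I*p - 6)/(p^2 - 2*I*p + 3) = (p + 6*I)/(p - 3*I)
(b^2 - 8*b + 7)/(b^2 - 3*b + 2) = (b - 7)/(b - 2)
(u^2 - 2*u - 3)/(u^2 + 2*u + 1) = (u - 3)/(u + 1)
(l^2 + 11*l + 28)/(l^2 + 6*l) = (l^2 + 11*l + 28)/(l*(l + 6))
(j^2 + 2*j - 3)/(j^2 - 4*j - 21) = (j - 1)/(j - 7)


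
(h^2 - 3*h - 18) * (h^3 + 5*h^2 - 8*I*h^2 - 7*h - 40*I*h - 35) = h^5 + 2*h^4 - 8*I*h^4 - 40*h^3 - 16*I*h^3 - 104*h^2 + 264*I*h^2 + 231*h + 720*I*h + 630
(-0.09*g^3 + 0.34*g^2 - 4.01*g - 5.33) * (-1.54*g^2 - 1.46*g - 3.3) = 0.1386*g^5 - 0.3922*g^4 + 5.976*g^3 + 12.9408*g^2 + 21.0148*g + 17.589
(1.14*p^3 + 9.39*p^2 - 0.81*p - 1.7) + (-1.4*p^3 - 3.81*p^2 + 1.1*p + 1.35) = -0.26*p^3 + 5.58*p^2 + 0.29*p - 0.35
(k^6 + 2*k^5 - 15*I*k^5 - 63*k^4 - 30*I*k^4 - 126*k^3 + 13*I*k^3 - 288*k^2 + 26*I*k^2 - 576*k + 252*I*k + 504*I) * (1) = k^6 + 2*k^5 - 15*I*k^5 - 63*k^4 - 30*I*k^4 - 126*k^3 + 13*I*k^3 - 288*k^2 + 26*I*k^2 - 576*k + 252*I*k + 504*I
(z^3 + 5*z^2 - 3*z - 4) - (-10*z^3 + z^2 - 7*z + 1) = 11*z^3 + 4*z^2 + 4*z - 5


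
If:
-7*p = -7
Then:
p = 1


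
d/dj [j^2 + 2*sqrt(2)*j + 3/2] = 2*j + 2*sqrt(2)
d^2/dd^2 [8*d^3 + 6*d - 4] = 48*d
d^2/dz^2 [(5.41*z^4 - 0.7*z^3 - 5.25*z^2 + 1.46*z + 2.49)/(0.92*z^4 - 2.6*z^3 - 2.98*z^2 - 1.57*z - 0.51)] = (2.8421709430404e-14*z^10 + 24.6964799999998*z^9 + 62.330736*z^8 + 172.432656*z^7 - 14.1149919999997*z^6 - 116.39118*z^5 + 369.581274*z^4 + 536.577816*z^3 + 245.842884*z^2 + 35.681976*z - 0.362495999999998)/(0.778688*z^12 - 6.60192*z^11 + 11.090784*z^10 + 21.206416*z^9 - 14.686848*z^8 - 67.961328*z^7 - 94.600132*z^6 - 80.34192*z^5 - 47.396262*z^4 - 20.215189*z^3 - 6.096591*z^2 - 1.225071*z - 0.132651)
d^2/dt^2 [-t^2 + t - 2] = -2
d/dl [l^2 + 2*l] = 2*l + 2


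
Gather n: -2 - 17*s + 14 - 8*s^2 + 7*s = -8*s^2 - 10*s + 12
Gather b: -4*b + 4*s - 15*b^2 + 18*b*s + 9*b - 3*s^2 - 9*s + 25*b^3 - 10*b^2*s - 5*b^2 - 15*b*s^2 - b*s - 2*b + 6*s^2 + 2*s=25*b^3 + b^2*(-10*s - 20) + b*(-15*s^2 + 17*s + 3) + 3*s^2 - 3*s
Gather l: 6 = 6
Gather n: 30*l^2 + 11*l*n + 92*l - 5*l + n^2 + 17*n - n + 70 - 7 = 30*l^2 + 87*l + n^2 + n*(11*l + 16) + 63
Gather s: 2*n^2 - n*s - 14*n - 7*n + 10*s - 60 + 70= 2*n^2 - 21*n + s*(10 - n) + 10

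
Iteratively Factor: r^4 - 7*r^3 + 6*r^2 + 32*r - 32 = (r - 1)*(r^3 - 6*r^2 + 32) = (r - 4)*(r - 1)*(r^2 - 2*r - 8) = (r - 4)^2*(r - 1)*(r + 2)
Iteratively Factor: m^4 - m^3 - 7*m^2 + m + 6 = (m - 3)*(m^3 + 2*m^2 - m - 2) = (m - 3)*(m - 1)*(m^2 + 3*m + 2) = (m - 3)*(m - 1)*(m + 1)*(m + 2)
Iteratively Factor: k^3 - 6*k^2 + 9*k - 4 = (k - 4)*(k^2 - 2*k + 1) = (k - 4)*(k - 1)*(k - 1)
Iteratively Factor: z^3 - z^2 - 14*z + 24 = (z - 3)*(z^2 + 2*z - 8) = (z - 3)*(z - 2)*(z + 4)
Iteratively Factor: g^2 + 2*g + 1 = (g + 1)*(g + 1)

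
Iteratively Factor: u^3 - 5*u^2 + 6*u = (u - 3)*(u^2 - 2*u) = u*(u - 3)*(u - 2)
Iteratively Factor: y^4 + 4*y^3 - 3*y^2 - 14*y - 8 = (y + 4)*(y^3 - 3*y - 2) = (y - 2)*(y + 4)*(y^2 + 2*y + 1) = (y - 2)*(y + 1)*(y + 4)*(y + 1)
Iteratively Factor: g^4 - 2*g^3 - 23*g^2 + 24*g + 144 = (g - 4)*(g^3 + 2*g^2 - 15*g - 36) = (g - 4)*(g + 3)*(g^2 - g - 12) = (g - 4)^2*(g + 3)*(g + 3)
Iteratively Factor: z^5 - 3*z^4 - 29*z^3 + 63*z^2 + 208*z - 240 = (z - 4)*(z^4 + z^3 - 25*z^2 - 37*z + 60) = (z - 4)*(z + 3)*(z^3 - 2*z^2 - 19*z + 20) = (z - 5)*(z - 4)*(z + 3)*(z^2 + 3*z - 4) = (z - 5)*(z - 4)*(z + 3)*(z + 4)*(z - 1)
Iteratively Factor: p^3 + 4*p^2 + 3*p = (p + 1)*(p^2 + 3*p) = (p + 1)*(p + 3)*(p)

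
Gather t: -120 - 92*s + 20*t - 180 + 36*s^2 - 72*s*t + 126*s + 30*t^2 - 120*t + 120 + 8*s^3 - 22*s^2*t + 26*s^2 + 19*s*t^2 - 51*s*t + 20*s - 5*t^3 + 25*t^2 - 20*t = 8*s^3 + 62*s^2 + 54*s - 5*t^3 + t^2*(19*s + 55) + t*(-22*s^2 - 123*s - 120) - 180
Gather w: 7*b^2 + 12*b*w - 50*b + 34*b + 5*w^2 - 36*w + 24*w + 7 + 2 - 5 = 7*b^2 - 16*b + 5*w^2 + w*(12*b - 12) + 4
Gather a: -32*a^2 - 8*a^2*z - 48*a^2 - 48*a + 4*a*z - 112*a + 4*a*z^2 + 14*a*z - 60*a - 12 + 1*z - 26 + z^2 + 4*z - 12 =a^2*(-8*z - 80) + a*(4*z^2 + 18*z - 220) + z^2 + 5*z - 50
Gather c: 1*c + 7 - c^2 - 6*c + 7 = -c^2 - 5*c + 14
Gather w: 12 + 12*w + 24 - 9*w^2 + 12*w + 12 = -9*w^2 + 24*w + 48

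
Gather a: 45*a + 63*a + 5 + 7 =108*a + 12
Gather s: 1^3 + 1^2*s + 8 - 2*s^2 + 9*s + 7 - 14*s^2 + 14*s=-16*s^2 + 24*s + 16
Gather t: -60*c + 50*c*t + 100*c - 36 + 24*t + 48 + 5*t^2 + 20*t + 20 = 40*c + 5*t^2 + t*(50*c + 44) + 32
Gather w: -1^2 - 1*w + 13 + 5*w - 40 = 4*w - 28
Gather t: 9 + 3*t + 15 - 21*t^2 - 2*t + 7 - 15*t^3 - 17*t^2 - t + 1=-15*t^3 - 38*t^2 + 32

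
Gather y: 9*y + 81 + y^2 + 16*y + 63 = y^2 + 25*y + 144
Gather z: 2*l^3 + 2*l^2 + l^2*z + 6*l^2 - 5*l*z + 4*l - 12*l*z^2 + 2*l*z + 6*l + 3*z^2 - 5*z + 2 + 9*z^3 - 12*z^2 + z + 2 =2*l^3 + 8*l^2 + 10*l + 9*z^3 + z^2*(-12*l - 9) + z*(l^2 - 3*l - 4) + 4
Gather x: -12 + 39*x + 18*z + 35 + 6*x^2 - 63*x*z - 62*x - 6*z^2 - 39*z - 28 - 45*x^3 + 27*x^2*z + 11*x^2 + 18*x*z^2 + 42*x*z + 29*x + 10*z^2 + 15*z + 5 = -45*x^3 + x^2*(27*z + 17) + x*(18*z^2 - 21*z + 6) + 4*z^2 - 6*z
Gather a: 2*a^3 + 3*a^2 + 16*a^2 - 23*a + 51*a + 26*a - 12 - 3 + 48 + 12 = 2*a^3 + 19*a^2 + 54*a + 45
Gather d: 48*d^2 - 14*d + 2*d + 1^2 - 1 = 48*d^2 - 12*d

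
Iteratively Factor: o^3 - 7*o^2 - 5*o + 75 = (o - 5)*(o^2 - 2*o - 15) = (o - 5)*(o + 3)*(o - 5)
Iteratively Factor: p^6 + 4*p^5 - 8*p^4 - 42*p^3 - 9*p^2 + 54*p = (p + 3)*(p^5 + p^4 - 11*p^3 - 9*p^2 + 18*p) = (p - 3)*(p + 3)*(p^4 + 4*p^3 + p^2 - 6*p) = p*(p - 3)*(p + 3)*(p^3 + 4*p^2 + p - 6) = p*(p - 3)*(p - 1)*(p + 3)*(p^2 + 5*p + 6) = p*(p - 3)*(p - 1)*(p + 2)*(p + 3)*(p + 3)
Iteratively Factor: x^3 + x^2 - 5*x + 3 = (x - 1)*(x^2 + 2*x - 3) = (x - 1)*(x + 3)*(x - 1)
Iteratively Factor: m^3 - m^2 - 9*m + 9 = (m - 3)*(m^2 + 2*m - 3) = (m - 3)*(m + 3)*(m - 1)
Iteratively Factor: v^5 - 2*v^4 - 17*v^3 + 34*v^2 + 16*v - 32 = (v - 4)*(v^4 + 2*v^3 - 9*v^2 - 2*v + 8) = (v - 4)*(v + 4)*(v^3 - 2*v^2 - v + 2) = (v - 4)*(v - 2)*(v + 4)*(v^2 - 1) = (v - 4)*(v - 2)*(v - 1)*(v + 4)*(v + 1)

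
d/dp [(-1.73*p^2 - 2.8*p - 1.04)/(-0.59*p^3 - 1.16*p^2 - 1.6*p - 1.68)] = (-1.0207*p^4 - 3.304*p^3 - 2.3208*p^2 + 3.4*p + 3.04)/(0.3481*p^6 + 1.3688*p^5 + 3.2336*p^4 + 5.6944*p^3 + 6.4576*p^2 + 5.376*p + 2.8224)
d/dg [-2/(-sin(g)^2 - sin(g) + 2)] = -2*(2*sin(g) + 1)*cos(g)/(sin(g)^2 + sin(g) - 2)^2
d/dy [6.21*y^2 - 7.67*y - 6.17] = 12.42*y - 7.67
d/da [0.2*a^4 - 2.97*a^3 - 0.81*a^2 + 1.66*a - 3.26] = 0.8*a^3 - 8.91*a^2 - 1.62*a + 1.66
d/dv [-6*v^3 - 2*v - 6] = -18*v^2 - 2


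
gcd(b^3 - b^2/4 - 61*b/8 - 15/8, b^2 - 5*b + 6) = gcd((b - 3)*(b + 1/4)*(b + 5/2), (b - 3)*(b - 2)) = b - 3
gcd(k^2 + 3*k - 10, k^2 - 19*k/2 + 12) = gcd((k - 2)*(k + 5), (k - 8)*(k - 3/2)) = 1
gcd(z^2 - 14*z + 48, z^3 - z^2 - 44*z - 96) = z - 8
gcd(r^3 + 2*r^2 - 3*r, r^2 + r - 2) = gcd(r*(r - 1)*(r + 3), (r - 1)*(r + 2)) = r - 1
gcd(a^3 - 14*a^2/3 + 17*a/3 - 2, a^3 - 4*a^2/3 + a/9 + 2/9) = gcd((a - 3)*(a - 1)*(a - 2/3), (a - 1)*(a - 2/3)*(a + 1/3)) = a^2 - 5*a/3 + 2/3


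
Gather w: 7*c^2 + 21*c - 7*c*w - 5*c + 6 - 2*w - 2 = 7*c^2 + 16*c + w*(-7*c - 2) + 4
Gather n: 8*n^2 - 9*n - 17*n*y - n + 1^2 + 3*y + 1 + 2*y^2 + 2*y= 8*n^2 + n*(-17*y - 10) + 2*y^2 + 5*y + 2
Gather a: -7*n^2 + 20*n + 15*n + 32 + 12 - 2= -7*n^2 + 35*n + 42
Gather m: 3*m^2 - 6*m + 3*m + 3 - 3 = 3*m^2 - 3*m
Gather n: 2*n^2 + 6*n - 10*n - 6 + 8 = 2*n^2 - 4*n + 2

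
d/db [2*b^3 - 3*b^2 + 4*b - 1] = 6*b^2 - 6*b + 4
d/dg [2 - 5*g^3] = -15*g^2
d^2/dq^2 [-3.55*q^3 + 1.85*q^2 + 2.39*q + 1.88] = 3.7 - 21.3*q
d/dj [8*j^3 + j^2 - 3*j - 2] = 24*j^2 + 2*j - 3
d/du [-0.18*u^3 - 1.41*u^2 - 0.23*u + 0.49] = -0.54*u^2 - 2.82*u - 0.23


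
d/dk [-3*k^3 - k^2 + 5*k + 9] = -9*k^2 - 2*k + 5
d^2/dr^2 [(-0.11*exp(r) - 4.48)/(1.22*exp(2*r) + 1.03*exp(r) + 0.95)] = (-0.163724*exp(4*r) - 26.533902*exp(3*r) - 16.123764*exp(2*r) + 16.124083*exp(r) + 4.284405)*exp(r)/(1.815848*exp(6*r) + 4.599156*exp(5*r) + 8.124834*exp(4*r) + 8.255347*exp(3*r) + 6.326715*exp(2*r) + 2.788725*exp(r) + 0.857375)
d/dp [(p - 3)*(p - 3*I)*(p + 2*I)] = 3*p^2 - 2*p*(3 + I) + 6 + 3*I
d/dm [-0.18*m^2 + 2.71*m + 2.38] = 2.71 - 0.36*m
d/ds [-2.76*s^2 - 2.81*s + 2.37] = -5.52*s - 2.81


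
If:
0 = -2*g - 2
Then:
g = -1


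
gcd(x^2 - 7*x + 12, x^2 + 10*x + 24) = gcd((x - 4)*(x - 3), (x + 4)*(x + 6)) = 1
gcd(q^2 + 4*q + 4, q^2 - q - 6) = q + 2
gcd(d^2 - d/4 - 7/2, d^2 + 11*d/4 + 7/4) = d + 7/4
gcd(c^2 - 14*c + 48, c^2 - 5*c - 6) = c - 6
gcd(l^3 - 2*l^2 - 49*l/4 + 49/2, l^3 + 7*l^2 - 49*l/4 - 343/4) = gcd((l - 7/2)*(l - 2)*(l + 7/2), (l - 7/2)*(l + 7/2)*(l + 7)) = l^2 - 49/4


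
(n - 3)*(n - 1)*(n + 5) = n^3 + n^2 - 17*n + 15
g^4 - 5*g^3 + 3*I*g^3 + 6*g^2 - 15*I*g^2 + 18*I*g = g*(g - 3)*(g - 2)*(g + 3*I)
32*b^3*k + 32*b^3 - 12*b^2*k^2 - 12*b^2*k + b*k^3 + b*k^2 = (-8*b + k)*(-4*b + k)*(b*k + b)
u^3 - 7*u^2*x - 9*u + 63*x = (u - 3)*(u + 3)*(u - 7*x)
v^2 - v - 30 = (v - 6)*(v + 5)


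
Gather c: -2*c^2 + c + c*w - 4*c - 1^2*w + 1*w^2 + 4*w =-2*c^2 + c*(w - 3) + w^2 + 3*w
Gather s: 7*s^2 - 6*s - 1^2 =7*s^2 - 6*s - 1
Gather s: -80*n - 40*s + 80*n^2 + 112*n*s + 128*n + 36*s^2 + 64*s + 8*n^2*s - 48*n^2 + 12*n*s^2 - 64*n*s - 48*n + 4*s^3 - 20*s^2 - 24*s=32*n^2 + 4*s^3 + s^2*(12*n + 16) + s*(8*n^2 + 48*n)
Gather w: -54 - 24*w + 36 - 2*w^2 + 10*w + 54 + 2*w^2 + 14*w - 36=0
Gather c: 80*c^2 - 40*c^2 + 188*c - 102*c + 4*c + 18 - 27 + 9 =40*c^2 + 90*c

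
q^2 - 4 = (q - 2)*(q + 2)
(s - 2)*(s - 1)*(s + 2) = s^3 - s^2 - 4*s + 4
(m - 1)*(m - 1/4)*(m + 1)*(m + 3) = m^4 + 11*m^3/4 - 7*m^2/4 - 11*m/4 + 3/4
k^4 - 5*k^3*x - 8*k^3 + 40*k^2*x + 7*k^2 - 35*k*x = k*(k - 7)*(k - 1)*(k - 5*x)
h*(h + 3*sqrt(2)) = h^2 + 3*sqrt(2)*h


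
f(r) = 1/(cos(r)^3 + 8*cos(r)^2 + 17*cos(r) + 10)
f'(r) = (3*sin(r)*cos(r)^2 + 16*sin(r)*cos(r) + 17*sin(r))/(cos(r)^3 + 8*cos(r)^2 + 17*cos(r) + 10)^2 = (3*cos(r)^2 + 16*cos(r) + 17)*sin(r)/(cos(r)^3 + 8*cos(r)^2 + 17*cos(r) + 10)^2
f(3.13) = 3720.25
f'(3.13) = 641876.42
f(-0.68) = 0.04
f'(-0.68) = -0.02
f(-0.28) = 0.03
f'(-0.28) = -0.01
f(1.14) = 0.05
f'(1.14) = 0.06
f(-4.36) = 0.20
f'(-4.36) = 0.44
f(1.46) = 0.08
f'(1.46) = 0.13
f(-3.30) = 19.66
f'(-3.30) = 251.53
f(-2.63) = 1.68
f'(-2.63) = -7.34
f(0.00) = 0.03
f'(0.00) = 0.00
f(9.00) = 2.53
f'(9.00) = 12.93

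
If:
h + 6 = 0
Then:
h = -6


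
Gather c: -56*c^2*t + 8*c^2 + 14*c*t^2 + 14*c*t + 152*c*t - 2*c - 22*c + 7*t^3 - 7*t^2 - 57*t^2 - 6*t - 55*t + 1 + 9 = c^2*(8 - 56*t) + c*(14*t^2 + 166*t - 24) + 7*t^3 - 64*t^2 - 61*t + 10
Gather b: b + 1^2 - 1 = b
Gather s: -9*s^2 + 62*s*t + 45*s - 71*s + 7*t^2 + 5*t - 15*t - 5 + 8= -9*s^2 + s*(62*t - 26) + 7*t^2 - 10*t + 3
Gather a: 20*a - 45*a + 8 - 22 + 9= -25*a - 5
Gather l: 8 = 8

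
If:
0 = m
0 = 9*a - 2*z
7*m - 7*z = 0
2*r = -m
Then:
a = 0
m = 0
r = 0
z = 0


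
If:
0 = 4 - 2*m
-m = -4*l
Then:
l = 1/2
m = 2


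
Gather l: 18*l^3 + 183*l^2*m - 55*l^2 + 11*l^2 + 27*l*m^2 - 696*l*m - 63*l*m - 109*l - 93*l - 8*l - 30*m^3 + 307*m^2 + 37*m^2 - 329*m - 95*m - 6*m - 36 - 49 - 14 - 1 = 18*l^3 + l^2*(183*m - 44) + l*(27*m^2 - 759*m - 210) - 30*m^3 + 344*m^2 - 430*m - 100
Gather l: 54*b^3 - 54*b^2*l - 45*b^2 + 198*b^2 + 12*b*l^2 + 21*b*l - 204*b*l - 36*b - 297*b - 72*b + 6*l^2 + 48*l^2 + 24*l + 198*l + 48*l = 54*b^3 + 153*b^2 - 405*b + l^2*(12*b + 54) + l*(-54*b^2 - 183*b + 270)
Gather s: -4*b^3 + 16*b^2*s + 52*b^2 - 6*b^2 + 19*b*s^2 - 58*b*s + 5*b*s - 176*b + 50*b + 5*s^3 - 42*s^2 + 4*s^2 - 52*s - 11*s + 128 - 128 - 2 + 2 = -4*b^3 + 46*b^2 - 126*b + 5*s^3 + s^2*(19*b - 38) + s*(16*b^2 - 53*b - 63)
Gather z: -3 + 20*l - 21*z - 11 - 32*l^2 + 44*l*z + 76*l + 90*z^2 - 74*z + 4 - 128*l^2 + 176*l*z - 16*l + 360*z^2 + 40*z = -160*l^2 + 80*l + 450*z^2 + z*(220*l - 55) - 10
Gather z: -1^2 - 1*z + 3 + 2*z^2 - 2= 2*z^2 - z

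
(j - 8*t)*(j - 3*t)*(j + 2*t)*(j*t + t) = j^4*t - 9*j^3*t^2 + j^3*t + 2*j^2*t^3 - 9*j^2*t^2 + 48*j*t^4 + 2*j*t^3 + 48*t^4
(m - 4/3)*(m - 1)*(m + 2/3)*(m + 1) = m^4 - 2*m^3/3 - 17*m^2/9 + 2*m/3 + 8/9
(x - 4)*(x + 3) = x^2 - x - 12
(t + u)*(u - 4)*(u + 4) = t*u^2 - 16*t + u^3 - 16*u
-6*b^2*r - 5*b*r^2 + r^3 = r*(-6*b + r)*(b + r)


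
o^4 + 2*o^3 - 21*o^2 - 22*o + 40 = (o - 4)*(o - 1)*(o + 2)*(o + 5)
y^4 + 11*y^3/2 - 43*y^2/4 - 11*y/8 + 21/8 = (y - 3/2)*(y - 1/2)*(y + 1/2)*(y + 7)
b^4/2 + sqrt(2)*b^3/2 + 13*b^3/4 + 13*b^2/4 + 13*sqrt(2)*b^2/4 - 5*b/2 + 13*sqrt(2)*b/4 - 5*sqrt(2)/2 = (b/2 + sqrt(2)/2)*(b - 1/2)*(b + 2)*(b + 5)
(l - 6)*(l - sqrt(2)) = l^2 - 6*l - sqrt(2)*l + 6*sqrt(2)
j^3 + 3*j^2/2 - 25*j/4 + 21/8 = (j - 3/2)*(j - 1/2)*(j + 7/2)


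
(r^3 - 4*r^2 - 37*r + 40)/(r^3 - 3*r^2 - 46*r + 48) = (r + 5)/(r + 6)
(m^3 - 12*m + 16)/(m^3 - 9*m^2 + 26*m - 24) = (m^2 + 2*m - 8)/(m^2 - 7*m + 12)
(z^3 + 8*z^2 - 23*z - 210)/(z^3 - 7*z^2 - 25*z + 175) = (z^2 + 13*z + 42)/(z^2 - 2*z - 35)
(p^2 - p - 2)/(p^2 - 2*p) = (p + 1)/p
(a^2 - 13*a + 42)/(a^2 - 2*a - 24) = (a - 7)/(a + 4)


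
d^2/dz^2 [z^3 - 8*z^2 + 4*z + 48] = 6*z - 16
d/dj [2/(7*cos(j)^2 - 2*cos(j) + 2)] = 4*(7*cos(j) - 1)*sin(j)/(7*cos(j)^2 - 2*cos(j) + 2)^2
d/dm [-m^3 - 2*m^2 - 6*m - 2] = -3*m^2 - 4*m - 6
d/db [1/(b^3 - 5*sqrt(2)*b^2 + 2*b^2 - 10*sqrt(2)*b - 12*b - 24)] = (-3*b^2 - 4*b + 10*sqrt(2)*b + 12 + 10*sqrt(2))/(-b^3 - 2*b^2 + 5*sqrt(2)*b^2 + 12*b + 10*sqrt(2)*b + 24)^2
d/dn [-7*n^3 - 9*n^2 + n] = -21*n^2 - 18*n + 1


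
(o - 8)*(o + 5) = o^2 - 3*o - 40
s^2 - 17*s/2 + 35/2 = (s - 5)*(s - 7/2)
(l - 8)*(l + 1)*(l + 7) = l^3 - 57*l - 56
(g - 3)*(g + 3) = g^2 - 9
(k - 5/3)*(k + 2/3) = k^2 - k - 10/9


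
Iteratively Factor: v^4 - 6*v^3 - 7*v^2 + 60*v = (v)*(v^3 - 6*v^2 - 7*v + 60) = v*(v - 4)*(v^2 - 2*v - 15) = v*(v - 5)*(v - 4)*(v + 3)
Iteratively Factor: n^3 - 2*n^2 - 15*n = (n - 5)*(n^2 + 3*n) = (n - 5)*(n + 3)*(n)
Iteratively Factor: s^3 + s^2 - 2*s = (s)*(s^2 + s - 2) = s*(s - 1)*(s + 2)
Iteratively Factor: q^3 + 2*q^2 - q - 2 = (q + 1)*(q^2 + q - 2) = (q + 1)*(q + 2)*(q - 1)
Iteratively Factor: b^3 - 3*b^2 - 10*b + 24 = (b - 2)*(b^2 - b - 12) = (b - 2)*(b + 3)*(b - 4)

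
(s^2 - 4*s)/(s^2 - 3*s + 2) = s*(s - 4)/(s^2 - 3*s + 2)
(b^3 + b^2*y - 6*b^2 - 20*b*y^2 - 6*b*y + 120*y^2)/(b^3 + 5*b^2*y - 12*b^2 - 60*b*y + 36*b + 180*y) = (b - 4*y)/(b - 6)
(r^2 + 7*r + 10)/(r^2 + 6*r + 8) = (r + 5)/(r + 4)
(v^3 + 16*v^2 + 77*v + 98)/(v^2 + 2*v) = v + 14 + 49/v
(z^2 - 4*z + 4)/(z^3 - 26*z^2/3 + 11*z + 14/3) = 3*(z - 2)/(3*z^2 - 20*z - 7)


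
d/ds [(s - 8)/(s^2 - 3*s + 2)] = (s^2 - 3*s - (s - 8)*(2*s - 3) + 2)/(s^2 - 3*s + 2)^2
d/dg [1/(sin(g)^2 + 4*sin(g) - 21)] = -2*(sin(g) + 2)*cos(g)/(sin(g)^2 + 4*sin(g) - 21)^2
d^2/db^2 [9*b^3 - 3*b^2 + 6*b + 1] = 54*b - 6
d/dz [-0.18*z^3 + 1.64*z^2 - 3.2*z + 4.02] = -0.54*z^2 + 3.28*z - 3.2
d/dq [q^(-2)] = -2/q^3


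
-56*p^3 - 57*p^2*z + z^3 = (-8*p + z)*(p + z)*(7*p + z)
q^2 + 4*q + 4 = (q + 2)^2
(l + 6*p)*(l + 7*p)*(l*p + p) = l^3*p + 13*l^2*p^2 + l^2*p + 42*l*p^3 + 13*l*p^2 + 42*p^3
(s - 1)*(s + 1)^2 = s^3 + s^2 - s - 1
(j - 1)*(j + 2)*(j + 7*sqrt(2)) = j^3 + j^2 + 7*sqrt(2)*j^2 - 2*j + 7*sqrt(2)*j - 14*sqrt(2)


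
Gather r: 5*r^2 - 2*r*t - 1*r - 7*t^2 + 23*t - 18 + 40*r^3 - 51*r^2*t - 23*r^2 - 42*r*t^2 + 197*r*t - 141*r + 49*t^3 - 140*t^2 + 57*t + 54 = 40*r^3 + r^2*(-51*t - 18) + r*(-42*t^2 + 195*t - 142) + 49*t^3 - 147*t^2 + 80*t + 36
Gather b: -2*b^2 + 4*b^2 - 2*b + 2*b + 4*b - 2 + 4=2*b^2 + 4*b + 2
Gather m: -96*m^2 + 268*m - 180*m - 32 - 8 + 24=-96*m^2 + 88*m - 16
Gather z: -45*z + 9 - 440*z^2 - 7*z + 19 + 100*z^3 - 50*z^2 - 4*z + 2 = 100*z^3 - 490*z^2 - 56*z + 30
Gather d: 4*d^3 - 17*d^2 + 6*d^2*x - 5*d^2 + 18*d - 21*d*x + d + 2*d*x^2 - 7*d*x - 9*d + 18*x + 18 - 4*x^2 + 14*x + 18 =4*d^3 + d^2*(6*x - 22) + d*(2*x^2 - 28*x + 10) - 4*x^2 + 32*x + 36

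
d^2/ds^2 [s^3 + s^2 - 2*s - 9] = 6*s + 2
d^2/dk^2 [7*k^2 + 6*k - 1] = 14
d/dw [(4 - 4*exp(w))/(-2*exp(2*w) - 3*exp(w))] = 4*(-2*exp(2*w) + 4*exp(w) + 3)*exp(-w)/(4*exp(2*w) + 12*exp(w) + 9)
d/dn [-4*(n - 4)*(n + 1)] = 12 - 8*n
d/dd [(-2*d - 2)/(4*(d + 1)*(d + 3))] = 1/(2*(d + 3)^2)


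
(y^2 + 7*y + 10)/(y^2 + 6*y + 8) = (y + 5)/(y + 4)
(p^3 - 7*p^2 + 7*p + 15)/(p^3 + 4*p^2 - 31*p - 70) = (p^2 - 2*p - 3)/(p^2 + 9*p + 14)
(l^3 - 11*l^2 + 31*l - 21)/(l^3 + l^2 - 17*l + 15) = (l - 7)/(l + 5)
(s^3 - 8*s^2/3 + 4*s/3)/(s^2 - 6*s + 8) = s*(3*s - 2)/(3*(s - 4))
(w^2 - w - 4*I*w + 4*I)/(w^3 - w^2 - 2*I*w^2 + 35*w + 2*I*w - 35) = (w - 4*I)/(w^2 - 2*I*w + 35)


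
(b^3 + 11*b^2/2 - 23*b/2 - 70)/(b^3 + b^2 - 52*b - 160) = (b - 7/2)/(b - 8)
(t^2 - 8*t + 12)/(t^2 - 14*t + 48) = (t - 2)/(t - 8)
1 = 1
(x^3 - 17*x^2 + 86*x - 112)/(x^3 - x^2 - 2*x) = (x^2 - 15*x + 56)/(x*(x + 1))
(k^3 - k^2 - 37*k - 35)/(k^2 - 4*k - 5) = (k^2 - 2*k - 35)/(k - 5)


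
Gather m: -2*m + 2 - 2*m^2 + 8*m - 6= -2*m^2 + 6*m - 4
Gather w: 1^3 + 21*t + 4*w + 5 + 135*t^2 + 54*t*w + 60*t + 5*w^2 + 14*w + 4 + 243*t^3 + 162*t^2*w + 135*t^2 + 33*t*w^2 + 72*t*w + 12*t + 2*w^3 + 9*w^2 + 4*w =243*t^3 + 270*t^2 + 93*t + 2*w^3 + w^2*(33*t + 14) + w*(162*t^2 + 126*t + 22) + 10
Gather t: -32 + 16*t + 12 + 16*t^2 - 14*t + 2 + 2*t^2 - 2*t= 18*t^2 - 18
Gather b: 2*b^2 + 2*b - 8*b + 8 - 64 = 2*b^2 - 6*b - 56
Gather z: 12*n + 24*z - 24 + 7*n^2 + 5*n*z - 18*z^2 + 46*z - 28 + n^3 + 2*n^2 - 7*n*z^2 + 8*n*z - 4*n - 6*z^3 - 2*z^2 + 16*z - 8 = n^3 + 9*n^2 + 8*n - 6*z^3 + z^2*(-7*n - 20) + z*(13*n + 86) - 60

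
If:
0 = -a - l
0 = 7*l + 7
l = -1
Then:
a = 1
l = -1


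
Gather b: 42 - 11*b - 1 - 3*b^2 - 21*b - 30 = -3*b^2 - 32*b + 11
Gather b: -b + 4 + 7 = 11 - b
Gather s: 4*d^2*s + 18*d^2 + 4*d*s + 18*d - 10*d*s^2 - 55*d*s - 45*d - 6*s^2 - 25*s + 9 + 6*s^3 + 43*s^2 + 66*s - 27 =18*d^2 - 27*d + 6*s^3 + s^2*(37 - 10*d) + s*(4*d^2 - 51*d + 41) - 18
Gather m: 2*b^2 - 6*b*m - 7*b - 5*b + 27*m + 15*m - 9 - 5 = 2*b^2 - 12*b + m*(42 - 6*b) - 14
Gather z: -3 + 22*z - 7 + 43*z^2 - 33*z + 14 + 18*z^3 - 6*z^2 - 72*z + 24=18*z^3 + 37*z^2 - 83*z + 28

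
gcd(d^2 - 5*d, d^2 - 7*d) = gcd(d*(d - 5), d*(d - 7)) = d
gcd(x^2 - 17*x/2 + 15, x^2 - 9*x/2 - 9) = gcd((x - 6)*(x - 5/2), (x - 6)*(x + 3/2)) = x - 6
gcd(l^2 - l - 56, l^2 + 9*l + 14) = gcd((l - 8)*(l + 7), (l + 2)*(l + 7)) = l + 7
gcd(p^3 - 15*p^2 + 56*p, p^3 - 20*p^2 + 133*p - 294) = p - 7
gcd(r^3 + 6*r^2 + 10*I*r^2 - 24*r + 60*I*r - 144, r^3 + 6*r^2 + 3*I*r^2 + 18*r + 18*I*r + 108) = r^2 + r*(6 + 6*I) + 36*I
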